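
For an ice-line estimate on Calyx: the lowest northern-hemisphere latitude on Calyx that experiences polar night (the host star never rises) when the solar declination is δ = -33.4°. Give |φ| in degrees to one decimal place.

Polar night requires cos H₀ = −tan φ tan δ ≥ 1, i.e. tan φ tan δ ≤ −1.
The boundary is |tan φ| · |tan δ| = 1, so |φ| = 90° − |δ| = 90° − 33.4° = 56.6° in the northern hemisphere.

|φ| = 56.6°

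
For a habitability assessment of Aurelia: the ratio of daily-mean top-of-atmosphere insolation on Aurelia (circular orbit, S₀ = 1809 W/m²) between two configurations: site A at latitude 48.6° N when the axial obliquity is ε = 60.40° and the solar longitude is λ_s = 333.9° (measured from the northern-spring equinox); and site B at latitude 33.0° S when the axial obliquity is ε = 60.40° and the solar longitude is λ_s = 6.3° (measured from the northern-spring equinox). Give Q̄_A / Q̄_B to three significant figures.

Q̄_A / Q̄_B ≈ 0.303

— Configuration A (φ=+48.6°):
Solar declination: sin δ = sin ε · sin λ_s = sin 60.40° × sin 333.9° = -0.38252, so δ = -22.490°.
cos H₀ = −tan(+48.6°) tan(-22.490°) = 0.4696, H₀ = 1.0820 rad.
Bracket: H₀ sin φ sin δ + cos φ cos δ sin H₀ = 1.0820×0.75011×-0.38252 + 0.66131×0.92395×0.88288 = -0.310461 + 0.539455 = 0.228994.
Q̄ = (S₀/π) × [bracket] = (1809/π) × 0.228994 = 131.86 W/m².
— Configuration B (φ=-33.0°):
Solar declination: sin δ = sin ε · sin λ_s = sin 60.40° × sin 6.3° = 0.09541, so δ = +5.475°.
cos H₀ = −tan(-33.0°) tan(+5.475°) = 0.0622, H₀ = 1.5085 rad.
Bracket: H₀ sin φ sin δ + cos φ cos δ sin H₀ = 1.5085×-0.54464×0.09541 + 0.83867×0.99544×0.99806 = -0.078388 + 0.833226 = 0.754838.
Q̄ = (S₀/π) × [bracket] = (1809/π) × 0.754838 = 434.65 W/m².
Ratio Q̄_A / Q̄_B = 131.86 / 434.65 = 0.3034.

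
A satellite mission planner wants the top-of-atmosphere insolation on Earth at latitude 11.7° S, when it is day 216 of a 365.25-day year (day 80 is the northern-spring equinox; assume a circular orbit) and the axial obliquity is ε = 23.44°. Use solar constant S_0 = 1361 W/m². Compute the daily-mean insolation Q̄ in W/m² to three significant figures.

Q̄ ≈ 368 W/m²

Solar longitude: L_s = 360° × (216 − 80)/365.25 = 134.045°.
sin δ = sin 23.44° × sin 134.045° = 0.28593, so δ = +16.614°.
cos h₀ = −tan(-11.7°) tan(+16.614°) = 0.0618, h₀ = 1.5090 rad.
Bracket: h₀ sin ϕ sin δ + cos ϕ cos δ sin h₀ = 1.5090×-0.20279×0.28593 + 0.97922×0.95825×0.99809 = -0.087497 + 0.936545 = 0.849048.
Q̄ = (S_0/π) × [bracket] = (1361/π) × 0.849048 = 367.8 W/m².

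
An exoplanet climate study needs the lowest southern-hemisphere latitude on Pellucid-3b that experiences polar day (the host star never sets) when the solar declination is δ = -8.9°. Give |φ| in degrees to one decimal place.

|φ| = 81.1°

Polar day requires cos H₀ = −tan φ tan δ ≤ −1, i.e. tan φ tan δ ≥ 1.
The boundary is |tan φ| · |tan δ| = 1, so |φ| = 90° − |δ| = 90° − 8.9° = 81.1° in the southern hemisphere.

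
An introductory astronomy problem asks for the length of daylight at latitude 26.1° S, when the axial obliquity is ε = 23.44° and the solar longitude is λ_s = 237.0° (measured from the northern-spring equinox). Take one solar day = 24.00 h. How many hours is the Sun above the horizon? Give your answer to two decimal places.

13.33 h

Solar declination: sin δ = sin ε · sin λ_s = sin 23.44° × sin 237.0° = -0.33361, so δ = -19.488°.
cos H₀ = −tan φ · tan δ = −tan(-26.1°) × tan(-19.488°) = -0.1734, so H₀ = 1.7450 rad = 99.98°.
Daylight = 2H₀/(2π) × 24.00 h = (1.7450/π) × 24.00 = 13.33 h.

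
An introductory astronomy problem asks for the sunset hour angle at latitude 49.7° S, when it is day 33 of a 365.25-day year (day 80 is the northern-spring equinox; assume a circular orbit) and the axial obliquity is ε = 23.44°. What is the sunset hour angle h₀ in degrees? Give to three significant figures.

Solar longitude: L_s = 360° × (33 − 80)/365.25 = -46.324°, i.e. -46.324° + 360° = 313.676°.
sin δ = sin 23.44° × sin 313.676° = -0.28771, so δ = -16.721°.
cos h₀ = −tan ϕ · tan δ = −tan(-49.7°) × tan(-16.721°) = -0.3542, so h₀ = 1.9329 rad = 110.75°.

h₀ = 111°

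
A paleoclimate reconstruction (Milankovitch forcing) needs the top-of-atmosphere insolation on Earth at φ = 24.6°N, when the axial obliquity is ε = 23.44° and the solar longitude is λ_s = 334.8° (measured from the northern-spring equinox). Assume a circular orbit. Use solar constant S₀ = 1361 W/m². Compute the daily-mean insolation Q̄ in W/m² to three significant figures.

Solar declination: sin δ = sin ε · sin λ_s = sin 23.44° × sin 334.8° = -0.16937, so δ = -9.751°.
cos H₀ = −tan(+24.6°) tan(-9.751°) = 0.0787, H₀ = 1.4920 rad.
Bracket: H₀ sin φ sin δ + cos φ cos δ sin H₀ = 1.4920×0.41628×-0.16937 + 0.90924×0.98555×0.99690 = -0.105194 + 0.893324 = 0.788130.
Q̄ = (S₀/π) × [bracket] = (1361/π) × 0.788130 = 341.4 W/m².

Q̄ ≈ 341 W/m²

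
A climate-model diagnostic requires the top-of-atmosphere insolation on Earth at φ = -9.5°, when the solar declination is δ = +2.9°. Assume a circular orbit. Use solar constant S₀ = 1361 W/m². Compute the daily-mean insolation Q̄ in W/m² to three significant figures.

Q̄ ≈ 421 W/m²

cos H₀ = −tan(-9.5°) tan(+2.900°) = 0.0085, H₀ = 1.5623 rad.
Bracket: H₀ sin φ sin δ + cos φ cos δ sin H₀ = 1.5623×-0.16505×0.05059 + 0.98629×0.99872×0.99996 = -0.013045 + 0.984988 = 0.971943.
Q̄ = (S₀/π) × [bracket] = (1361/π) × 0.971943 = 421.1 W/m².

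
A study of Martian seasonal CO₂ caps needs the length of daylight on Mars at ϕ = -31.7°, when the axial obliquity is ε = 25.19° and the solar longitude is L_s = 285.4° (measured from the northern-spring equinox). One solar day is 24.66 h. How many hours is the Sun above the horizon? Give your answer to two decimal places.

Solar declination: sin δ = sin ε · sin L_s = sin 25.19° × sin 285.4° = -0.41034, so δ = -24.226°.
cos h₀ = −tan ϕ · tan δ = −tan(-31.7°) × tan(-24.226°) = -0.2779, so h₀ = 1.8524 rad = 106.14°.
Daylight = 2h₀/(2π) × 24.66 h = (1.8524/π) × 24.66 = 14.54 h.

14.54 h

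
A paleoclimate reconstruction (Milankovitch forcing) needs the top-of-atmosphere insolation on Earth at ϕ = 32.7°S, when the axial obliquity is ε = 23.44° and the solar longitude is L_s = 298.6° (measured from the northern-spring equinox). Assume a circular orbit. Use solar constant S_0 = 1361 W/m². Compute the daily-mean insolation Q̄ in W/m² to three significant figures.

Q̄ ≈ 480 W/m²

Solar declination: sin δ = sin ε · sin L_s = sin 23.44° × sin 298.6° = -0.34925, so δ = -20.442°.
cos h₀ = −tan(-32.7°) tan(-20.442°) = -0.2393, h₀ = 1.8124 rad.
Bracket: h₀ sin ϕ sin δ + cos ϕ cos δ sin h₀ = 1.8124×-0.54024×-0.34925 + 0.84151×0.93703×0.97095 = 0.341961 + 0.765614 = 1.107575.
Q̄ = (S_0/π) × [bracket] = (1361/π) × 1.107575 = 479.8 W/m².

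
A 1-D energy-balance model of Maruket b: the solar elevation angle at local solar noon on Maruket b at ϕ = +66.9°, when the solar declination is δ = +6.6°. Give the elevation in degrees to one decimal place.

29.7°

At local noon the hour angle is zero, so the zenith angle equals |ϕ − δ| = |+66.9° − (+6.600°)| = 60.300°.
Elevation = 90° − 60.300° = 29.7°.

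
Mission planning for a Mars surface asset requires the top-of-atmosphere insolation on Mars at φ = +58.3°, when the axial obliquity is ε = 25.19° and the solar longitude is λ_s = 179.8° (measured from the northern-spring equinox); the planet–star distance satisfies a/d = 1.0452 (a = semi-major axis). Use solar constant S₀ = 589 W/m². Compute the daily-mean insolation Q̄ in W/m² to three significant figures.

Q̄ ≈ 108 W/m²

Solar declination: sin δ = sin ε · sin λ_s = sin 25.19° × sin 179.8° = 0.00149, so δ = +0.085°.
cos H₀ = −tan(+58.3°) tan(+0.085°) = -0.0024, H₀ = 1.5732 rad.
Bracket: H₀ sin φ sin δ + cos φ cos δ sin H₀ = 1.5732×0.85081×0.00149 + 0.52547×1.00000×1.00000 = 0.001994 + 0.525470 = 0.527464.
Inverse-square distance factor (a/d)² = 1.0452² = 1.092443.
Q̄ = (S₀/π) × 1.092443 × [bracket] = (589/π) × 1.092443 × 0.527464 = 108.0 W/m².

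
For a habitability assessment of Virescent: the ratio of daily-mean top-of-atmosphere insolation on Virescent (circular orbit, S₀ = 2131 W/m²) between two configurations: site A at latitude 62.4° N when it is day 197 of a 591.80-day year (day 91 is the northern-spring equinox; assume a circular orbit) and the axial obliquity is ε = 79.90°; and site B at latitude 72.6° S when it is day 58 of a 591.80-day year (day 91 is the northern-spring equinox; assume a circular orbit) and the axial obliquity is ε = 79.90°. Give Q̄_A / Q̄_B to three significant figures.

— Configuration A (φ=+62.4°):
Solar longitude: λ_s = 360° × (197 − 91)/591.80 = 64.481°.
sin δ = sin 79.90° × sin 64.481° = 0.88846, so δ = +62.680°.
cos H₀ = −tan(+62.4°) tan(+62.680°) = -3.7029 ≤ −1 ⇒ polar day, H₀ = π.
Bracket: H₀ sin φ sin δ + cos φ cos δ sin H₀ = 3.1416×0.88620×0.88846 + 0.46330×0.45896×0.00000 = 2.473549 + 0.000000 = 2.473549.
Q̄ = (S₀/π) × [bracket] = (2131/π) × 2.473549 = 1677.9 W/m².
— Configuration B (φ=-72.6°):
Solar longitude: λ_s = 360° × (58 − 91)/591.80 = -20.074°, i.e. -20.074° + 360° = 339.926°.
sin δ = sin 79.90° × sin 339.926° = -0.33792, so δ = -19.750°.
cos H₀ = −tan(-72.6°) tan(-19.750°) = -1.1457 ≤ −1 ⇒ polar day, H₀ = π.
Bracket: H₀ sin φ sin δ + cos φ cos δ sin H₀ = 3.1416×-0.95424×-0.33792 + 0.29904×0.94117×0.00000 = 1.013030 + 0.000000 = 1.013030.
Q̄ = (S₀/π) × [bracket] = (2131/π) × 1.013030 = 687.16 W/m².
Ratio Q̄_A / Q̄_B = 1677.9 / 687.16 = 2.442.

Q̄_A / Q̄_B ≈ 2.44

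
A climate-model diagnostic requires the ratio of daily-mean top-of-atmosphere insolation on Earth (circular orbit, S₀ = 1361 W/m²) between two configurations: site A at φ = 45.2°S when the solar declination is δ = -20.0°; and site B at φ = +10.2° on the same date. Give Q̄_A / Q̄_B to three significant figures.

— Configuration A (φ=-45.2°):
cos H₀ = −tan(-45.2°) tan(-20.000°) = -0.3665, H₀ = 1.9461 rad.
Bracket: H₀ sin φ sin δ + cos φ cos δ sin H₀ = 1.9461×-0.70957×-0.34202 + 0.70463×0.93969×0.93041 = 0.472293 + 0.616056 = 1.088349.
Q̄ = (S₀/π) × [bracket] = (1361/π) × 1.088349 = 471.49 W/m².
— Configuration B (φ=+10.2°):
cos H₀ = −tan(+10.2°) tan(-20.000°) = 0.0655, H₀ = 1.5053 rad.
Bracket: H₀ sin φ sin δ + cos φ cos δ sin H₀ = 1.5053×0.17708×-0.34202 + 0.98420×0.93969×0.99785 = -0.091168 + 0.922854 = 0.831686.
Q̄ = (S₀/π) × [bracket] = (1361/π) × 0.831686 = 360.30 W/m².
Ratio Q̄_A / Q̄_B = 471.49 / 360.30 = 1.309.

Q̄_A / Q̄_B ≈ 1.31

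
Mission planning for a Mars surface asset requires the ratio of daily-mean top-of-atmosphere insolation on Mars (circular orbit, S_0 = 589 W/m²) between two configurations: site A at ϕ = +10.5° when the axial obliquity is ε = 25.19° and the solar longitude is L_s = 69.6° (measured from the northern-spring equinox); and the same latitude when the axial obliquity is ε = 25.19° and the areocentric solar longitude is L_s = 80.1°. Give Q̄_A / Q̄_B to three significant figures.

Q̄_A / Q̄_B ≈ 1.00

— Configuration A (ϕ=+10.5°):
Solar declination: sin δ = sin ε · sin L_s = sin 25.19° × sin 69.6° = 0.39893, so δ = +23.511°.
cos h₀ = −tan(+10.5°) tan(+23.511°) = -0.0806, h₀ = 1.6515 rad.
Bracket: h₀ sin ϕ sin δ + cos ϕ cos δ sin h₀ = 1.6515×0.18224×0.39893 + 0.98325×0.91698×0.99674 = 0.120066 + 0.898681 = 1.018747.
Q̄ = (S_0/π) × [bracket] = (589/π) × 1.018747 = 191.00 W/m².
— Configuration B (ϕ=+10.5°):
sin δ = sin 25.19° × sin 80.1° = 0.41928, so δ = +24.789°.
cos h₀ = −tan(+10.5°) tan(+24.789°) = -0.0856, h₀ = 1.6565 rad.
Bracket: h₀ sin ϕ sin δ + cos ϕ cos δ sin h₀ = 1.6565×0.18224×0.41928 + 0.98325×0.90786×0.99633 = 0.126572 + 0.889377 = 1.015949.
Q̄ = (S_0/π) × [bracket] = (589/π) × 1.015949 = 190.47 W/m².
Ratio Q̄_A / Q̄_B = 191.00 / 190.47 = 1.003.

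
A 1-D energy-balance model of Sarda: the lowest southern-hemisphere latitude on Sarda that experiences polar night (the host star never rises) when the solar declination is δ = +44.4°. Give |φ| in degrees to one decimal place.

Polar night requires cos H₀ = −tan φ tan δ ≥ 1, i.e. tan φ tan δ ≤ −1.
The boundary is |tan φ| · |tan δ| = 1, so |φ| = 90° − |δ| = 90° − 44.4° = 45.6° in the southern hemisphere.

|φ| = 45.6°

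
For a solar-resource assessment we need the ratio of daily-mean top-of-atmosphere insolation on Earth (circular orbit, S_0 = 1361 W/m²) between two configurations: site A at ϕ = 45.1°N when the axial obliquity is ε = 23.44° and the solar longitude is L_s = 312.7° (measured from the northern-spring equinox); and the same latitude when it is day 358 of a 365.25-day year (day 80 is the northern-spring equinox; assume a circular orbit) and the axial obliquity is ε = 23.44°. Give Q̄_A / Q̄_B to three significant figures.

— Configuration A (ϕ=+45.1°):
Solar declination: sin δ = sin ε · sin L_s = sin 23.44° × sin 312.7° = -0.29234, so δ = -16.998°.
cos h₀ = −tan(+45.1°) tan(-16.998°) = 0.3068, h₀ = 1.2590 rad.
Bracket: h₀ sin ϕ sin δ + cos ϕ cos δ sin h₀ = 1.2590×0.70834×-0.29234 + 0.70587×0.95631×0.95179 = -0.260709 + 0.642487 = 0.381778.
Q̄ = (S_0/π) × [bracket] = (1361/π) × 0.381778 = 165.39 W/m².
— Configuration B (ϕ=+45.1°):
Solar longitude: L_s = 360° × (358 − 80)/365.25 = 274.004°.
sin δ = sin 23.44° × sin 274.004° = -0.39682, so δ = -23.379°.
cos h₀ = −tan(+45.1°) tan(-23.379°) = 0.4338, h₀ = 1.1221 rad.
Bracket: h₀ sin ϕ sin δ + cos ϕ cos δ sin h₀ = 1.1221×0.70834×-0.39682 + 0.70587×0.91790×0.90100 = -0.315404 + 0.583774 = 0.268370.
Q̄ = (S_0/π) × [bracket] = (1361/π) × 0.268370 = 116.26 W/m².
Ratio Q̄_A / Q̄_B = 165.39 / 116.26 = 1.423.

Q̄_A / Q̄_B ≈ 1.42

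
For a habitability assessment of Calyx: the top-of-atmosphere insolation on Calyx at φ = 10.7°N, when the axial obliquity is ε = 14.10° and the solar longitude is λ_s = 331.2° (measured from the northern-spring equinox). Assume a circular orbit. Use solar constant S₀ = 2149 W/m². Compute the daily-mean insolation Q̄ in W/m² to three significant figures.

Solar declination: sin δ = sin ε · sin λ_s = sin 14.10° × sin 331.2° = -0.11736, so δ = -6.740°.
cos H₀ = −tan(+10.7°) tan(-6.740°) = 0.0223, H₀ = 1.5485 rad.
Bracket: H₀ sin φ sin δ + cos φ cos δ sin H₀ = 1.5485×0.18567×-0.11736 + 0.98261×0.99309×0.99975 = -0.033742 + 0.975576 = 0.941834.
Q̄ = (S₀/π) × [bracket] = (2149/π) × 0.941834 = 644.3 W/m².

Q̄ ≈ 644 W/m²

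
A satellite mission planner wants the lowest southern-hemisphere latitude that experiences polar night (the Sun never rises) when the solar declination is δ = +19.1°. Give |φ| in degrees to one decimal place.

Polar night requires cos H₀ = −tan φ tan δ ≥ 1, i.e. tan φ tan δ ≤ −1.
The boundary is |tan φ| · |tan δ| = 1, so |φ| = 90° − |δ| = 90° − 19.1° = 70.9° in the southern hemisphere.

|φ| = 70.9°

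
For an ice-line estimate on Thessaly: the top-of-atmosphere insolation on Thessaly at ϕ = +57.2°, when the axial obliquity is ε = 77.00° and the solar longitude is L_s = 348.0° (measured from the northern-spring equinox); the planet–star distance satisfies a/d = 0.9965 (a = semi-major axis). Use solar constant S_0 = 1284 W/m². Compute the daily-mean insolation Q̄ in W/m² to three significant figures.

Q̄ ≈ 118 W/m²

Solar declination: sin δ = sin ε · sin L_s = sin 77.00° × sin 348.0° = -0.20258, so δ = -11.688°.
cos h₀ = −tan(+57.2°) tan(-11.688°) = 0.3210, h₀ = 1.2440 rad.
Bracket: h₀ sin ϕ sin δ + cos ϕ cos δ sin h₀ = 1.2440×0.84057×-0.20258 + 0.54171×0.97927×0.94708 = -0.211832 + 0.502407 = 0.290575.
Inverse-square distance factor (a/d)² = 0.9965² = 0.993012.
Q̄ = (S_0/π) × 0.993012 × [bracket] = (1284/π) × 0.993012 × 0.290575 = 117.9 W/m².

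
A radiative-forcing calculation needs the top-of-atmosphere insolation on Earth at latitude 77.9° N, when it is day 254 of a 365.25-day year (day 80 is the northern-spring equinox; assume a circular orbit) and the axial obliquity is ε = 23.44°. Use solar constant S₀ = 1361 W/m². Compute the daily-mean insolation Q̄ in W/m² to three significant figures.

Q̄ ≈ 133 W/m²

Solar longitude: λ_s = 360° × (254 − 80)/365.25 = 171.499°.
sin δ = sin 23.44° × sin 171.499° = 0.05880, so δ = +3.371°.
cos H₀ = −tan(+77.9°) tan(+3.371°) = -0.2748, H₀ = 1.8491 rad.
Bracket: H₀ sin φ sin δ + cos φ cos δ sin H₀ = 1.8491×0.97778×0.05880 + 0.20962×0.99827×0.96151 = 0.106311 + 0.201203 = 0.307514.
Q̄ = (S₀/π) × [bracket] = (1361/π) × 0.307514 = 133.2 W/m².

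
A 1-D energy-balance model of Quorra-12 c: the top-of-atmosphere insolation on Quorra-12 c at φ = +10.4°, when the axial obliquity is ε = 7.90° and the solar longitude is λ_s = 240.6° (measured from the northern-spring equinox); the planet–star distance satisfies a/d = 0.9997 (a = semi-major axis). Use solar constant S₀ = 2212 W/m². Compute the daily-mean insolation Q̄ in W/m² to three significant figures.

Solar declination: sin δ = sin ε · sin λ_s = sin 7.90° × sin 240.6° = -0.11974, so δ = -6.877°.
cos H₀ = −tan(+10.4°) tan(-6.877°) = 0.0221, H₀ = 1.5487 rad.
Bracket: H₀ sin φ sin δ + cos φ cos δ sin H₀ = 1.5487×0.18052×-0.11974 + 0.98357×0.99280×0.99975 = -0.033476 + 0.976244 = 0.942768.
Inverse-square distance factor (a/d)² = 0.9997² = 0.999400.
Q̄ = (S₀/π) × 0.999400 × [bracket] = (2212/π) × 0.999400 × 0.942768 = 663.4 W/m².

Q̄ ≈ 663 W/m²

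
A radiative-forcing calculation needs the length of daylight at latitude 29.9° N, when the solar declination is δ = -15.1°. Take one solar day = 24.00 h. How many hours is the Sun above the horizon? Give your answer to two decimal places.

10.81 h

cos H₀ = −tan φ · tan δ = −tan(+29.9°) × tan(-15.100°) = 0.1552, so H₀ = 1.4150 rad = 81.07°.
Daylight = 2H₀/(2π) × 24.00 h = (1.4150/π) × 24.00 = 10.81 h.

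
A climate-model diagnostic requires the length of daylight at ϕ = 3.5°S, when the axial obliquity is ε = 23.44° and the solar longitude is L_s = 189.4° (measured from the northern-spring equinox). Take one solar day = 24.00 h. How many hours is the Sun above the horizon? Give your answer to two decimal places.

Solar declination: sin δ = sin ε · sin L_s = sin 23.44° × sin 189.4° = -0.06497, so δ = -3.725°.
cos h₀ = −tan ϕ · tan δ = −tan(-3.5°) × tan(-3.725°) = -0.0040, so h₀ = 1.5748 rad = 90.23°.
Daylight = 2h₀/(2π) × 24.00 h = (1.5748/π) × 24.00 = 12.03 h.

12.03 h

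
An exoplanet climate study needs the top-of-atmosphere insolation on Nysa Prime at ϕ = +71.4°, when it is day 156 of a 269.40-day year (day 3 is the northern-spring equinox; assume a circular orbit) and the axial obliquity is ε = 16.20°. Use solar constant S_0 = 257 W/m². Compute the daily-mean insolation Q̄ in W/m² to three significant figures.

Solar longitude: L_s = 360° × (156 − 3)/269.40 = 204.454°.
sin δ = sin 16.20° × sin 204.454° = -0.11549, so δ = -6.632°.
cos h₀ = −tan(+71.4°) tan(-6.632°) = 0.3455, h₀ = 1.2180 rad.
Bracket: h₀ sin ϕ sin δ + cos ϕ cos δ sin h₀ = 1.2180×0.94777×-0.11549 + 0.31896×0.99331×0.93842 = -0.133320 + 0.297316 = 0.163996.
Q̄ = (S_0/π) × [bracket] = (257/π) × 0.163996 = 13.42 W/m².

Q̄ ≈ 13.4 W/m²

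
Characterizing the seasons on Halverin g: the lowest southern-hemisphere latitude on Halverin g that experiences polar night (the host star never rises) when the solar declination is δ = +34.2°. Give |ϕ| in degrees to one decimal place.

|ϕ| = 55.8°

Polar night requires cos h₀ = −tan ϕ tan δ ≥ 1, i.e. tan ϕ tan δ ≤ −1.
The boundary is |tan ϕ| · |tan δ| = 1, so |ϕ| = 90° − |δ| = 90° − 34.2° = 55.8° in the southern hemisphere.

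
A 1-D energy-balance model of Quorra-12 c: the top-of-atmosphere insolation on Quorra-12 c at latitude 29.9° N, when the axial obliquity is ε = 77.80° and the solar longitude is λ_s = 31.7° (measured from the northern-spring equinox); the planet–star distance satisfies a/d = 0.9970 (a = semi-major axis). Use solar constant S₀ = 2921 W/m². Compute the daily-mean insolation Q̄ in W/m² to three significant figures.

Solar declination: sin δ = sin ε · sin λ_s = sin 77.80° × sin 31.7° = 0.51360, so δ = +30.904°.
cos H₀ = −tan(+29.9°) tan(+30.904°) = -0.3442, H₀ = 1.9222 rad.
Bracket: H₀ sin φ sin δ + cos φ cos δ sin H₀ = 1.9222×0.49849×0.51360 + 0.86690×0.85803×0.93890 = 0.492130 + 0.698378 = 1.190508.
Inverse-square distance factor (a/d)² = 0.9970² = 0.994009.
Q̄ = (S₀/π) × 0.994009 × [bracket] = (2921/π) × 0.994009 × 1.190508 = 1100 W/m².

Q̄ ≈ 1.10e+03 W/m²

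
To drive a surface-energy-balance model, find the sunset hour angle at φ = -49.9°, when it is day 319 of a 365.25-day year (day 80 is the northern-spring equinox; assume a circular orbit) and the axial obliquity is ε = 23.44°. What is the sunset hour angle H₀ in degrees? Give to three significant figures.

H₀ = 114°

Solar longitude: λ_s = 360° × (319 − 80)/365.25 = 235.565°.
sin δ = sin 23.44° × sin 235.565° = -0.32808, so δ = -19.152°.
cos H₀ = −tan φ · tan δ = −tan(-49.9°) × tan(-19.152°) = -0.4124, so H₀ = 1.9959 rad = 114.36°.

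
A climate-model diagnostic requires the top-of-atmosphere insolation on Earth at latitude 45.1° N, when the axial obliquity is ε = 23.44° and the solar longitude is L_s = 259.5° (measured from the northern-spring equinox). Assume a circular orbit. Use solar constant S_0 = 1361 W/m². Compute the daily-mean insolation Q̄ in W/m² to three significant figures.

Q̄ ≈ 119 W/m²

Solar declination: sin δ = sin ε · sin L_s = sin 23.44° × sin 259.5° = -0.39113, so δ = -23.025°.
cos h₀ = −tan(+45.1°) tan(-23.025°) = 0.4265, h₀ = 1.1302 rad.
Bracket: h₀ sin ϕ sin δ + cos ϕ cos δ sin h₀ = 1.1302×0.70834×-0.39113 + 0.70587×0.92034×0.90450 = -0.313125 + 0.587600 = 0.274475.
Q̄ = (S_0/π) × [bracket] = (1361/π) × 0.274475 = 118.9 W/m².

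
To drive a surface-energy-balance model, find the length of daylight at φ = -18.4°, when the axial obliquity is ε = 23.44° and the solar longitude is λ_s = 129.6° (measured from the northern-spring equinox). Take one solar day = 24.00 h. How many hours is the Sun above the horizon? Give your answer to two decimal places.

Solar declination: sin δ = sin ε · sin λ_s = sin 23.44° × sin 129.6° = 0.30650, so δ = +17.849°.
cos H₀ = −tan φ · tan δ = −tan(-18.4°) × tan(+17.849°) = 0.1071, so H₀ = 1.4635 rad = 83.85°.
Daylight = 2H₀/(2π) × 24.00 h = (1.4635/π) × 24.00 = 11.18 h.

11.18 h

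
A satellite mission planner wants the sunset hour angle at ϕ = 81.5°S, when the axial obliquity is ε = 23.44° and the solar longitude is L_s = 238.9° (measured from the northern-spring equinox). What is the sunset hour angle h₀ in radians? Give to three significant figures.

h₀ = 3.14 rad

Solar declination: sin δ = sin ε · sin L_s = sin 23.44° × sin 238.9° = -0.34061, so δ = -19.914°.
Sunrise equation: cos h₀ = −tan ϕ · tan δ = -2.4240 ≤ −1, so the Sun never sets (polar day) and h₀ = π.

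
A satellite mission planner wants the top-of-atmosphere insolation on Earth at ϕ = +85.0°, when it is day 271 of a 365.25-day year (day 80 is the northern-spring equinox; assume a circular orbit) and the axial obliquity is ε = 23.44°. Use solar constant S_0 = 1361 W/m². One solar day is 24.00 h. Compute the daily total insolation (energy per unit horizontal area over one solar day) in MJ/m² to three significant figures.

Solar longitude: L_s = 360° × (271 − 80)/365.25 = 188.255°.
sin δ = sin 23.44° × sin 188.255° = -0.05711, so δ = -3.274°.
cos h₀ = −tan(+85.0°) tan(-3.274°) = 0.6539, h₀ = 0.8581 rad.
Bracket: h₀ sin ϕ sin δ + cos ϕ cos δ sin h₀ = 0.8581×0.99619×-0.05711 + 0.08716×0.99837×0.75662 = -0.048819 + 0.065840 = 0.017021.
Q̄ = (S_0/π) × [bracket] = (1361/π) × 0.017021 = 7.3738 W/m².
Daily total = Q̄ × 24.00 h × 3600 s/h = 7.3738 × 24.00 × 3600 / 10⁶ = 0.6371 MJ/m².

0.637 MJ/m²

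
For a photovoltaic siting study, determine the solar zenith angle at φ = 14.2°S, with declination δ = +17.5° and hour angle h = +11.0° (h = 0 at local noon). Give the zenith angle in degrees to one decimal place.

θ_z = 33.5°

cos θ_z = sin φ sin δ + cos φ cos δ cos h = -0.073765 + 0.907589 = 0.833824.
θ_z = arccos(0.833824) = 33.5°.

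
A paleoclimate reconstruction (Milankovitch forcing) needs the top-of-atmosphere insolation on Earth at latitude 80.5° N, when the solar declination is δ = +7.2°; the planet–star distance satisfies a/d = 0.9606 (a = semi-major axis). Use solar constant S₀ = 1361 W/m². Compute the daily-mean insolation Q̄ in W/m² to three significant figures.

Q̄ ≈ 163 W/m²

cos H₀ = −tan(+80.5°) tan(+7.200°) = -0.7549, H₀ = 2.4263 rad.
Bracket: H₀ sin φ sin δ + cos φ cos δ sin H₀ = 2.4263×0.98629×0.12533 + 0.16505×0.99211×0.65582 = 0.299919 + 0.107389 = 0.407308.
Inverse-square distance factor (a/d)² = 0.9606² = 0.922752.
Q̄ = (S₀/π) × 0.922752 × [bracket] = (1361/π) × 0.922752 × 0.407308 = 162.8 W/m².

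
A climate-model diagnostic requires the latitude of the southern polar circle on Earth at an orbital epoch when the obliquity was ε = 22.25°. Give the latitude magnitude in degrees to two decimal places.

The polar circle is the lowest latitude that experiences at least one full rotation of continuous darkness at the northern-summer solstice; it lies at |φ| = 90° − ε = 90° − 22.25° = 67.75°.

67.75°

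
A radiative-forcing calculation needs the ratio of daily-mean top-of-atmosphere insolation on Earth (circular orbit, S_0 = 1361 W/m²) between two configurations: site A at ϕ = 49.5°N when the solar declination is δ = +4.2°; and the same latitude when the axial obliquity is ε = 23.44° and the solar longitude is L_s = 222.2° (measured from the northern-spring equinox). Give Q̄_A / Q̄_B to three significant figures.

— Configuration A (ϕ=+49.5°):
cos h₀ = −tan(+49.5°) tan(+4.200°) = -0.0860, h₀ = 1.6569 rad.
Bracket: h₀ sin ϕ sin δ + cos ϕ cos δ sin h₀ = 1.6569×0.76041×0.07324 + 0.64945×0.99731×0.99630 = 0.092277 + 0.645306 = 0.737583.
Q̄ = (S_0/π) × [bracket] = (1361/π) × 0.737583 = 319.54 W/m².
— Configuration B (ϕ=+49.5°):
Solar declination: sin δ = sin ε · sin L_s = sin 23.44° × sin 222.2° = -0.26720, so δ = -15.498°.
cos h₀ = −tan(+49.5°) tan(-15.498°) = 0.3247, h₀ = 1.2401 rad.
Bracket: h₀ sin ϕ sin δ + cos ϕ cos δ sin h₀ = 1.2401×0.76041×-0.26720 + 0.64945×0.96364×0.94583 = -0.251965 + 0.591934 = 0.339969.
Q̄ = (S_0/π) × [bracket] = (1361/π) × 0.339969 = 147.28 W/m².
Ratio Q̄_A / Q̄_B = 319.54 / 147.28 = 2.170.

Q̄_A / Q̄_B ≈ 2.17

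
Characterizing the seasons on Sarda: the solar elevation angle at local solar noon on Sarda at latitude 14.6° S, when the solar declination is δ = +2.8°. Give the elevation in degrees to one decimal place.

72.6°

At local noon the hour angle is zero, so the zenith angle equals |φ − δ| = |-14.6° − (+2.800°)| = 17.400°.
Elevation = 90° − 17.400° = 72.6°.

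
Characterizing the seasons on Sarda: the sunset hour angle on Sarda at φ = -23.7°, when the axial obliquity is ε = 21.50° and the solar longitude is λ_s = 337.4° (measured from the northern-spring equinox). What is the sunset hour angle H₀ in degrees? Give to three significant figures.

Solar declination: sin δ = sin ε · sin λ_s = sin 21.50° × sin 337.4° = -0.14084, so δ = -8.097°.
cos H₀ = −tan φ · tan δ = −tan(-23.7°) × tan(-8.097°) = -0.0624, so H₀ = 1.6333 rad = 93.58°.

H₀ = 93.6°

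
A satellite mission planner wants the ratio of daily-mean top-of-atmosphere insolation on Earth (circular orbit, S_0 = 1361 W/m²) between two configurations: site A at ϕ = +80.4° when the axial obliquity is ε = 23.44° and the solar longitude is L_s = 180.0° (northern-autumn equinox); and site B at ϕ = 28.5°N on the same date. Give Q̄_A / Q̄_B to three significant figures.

Q̄_A / Q̄_B ≈ 0.190

— Configuration A (ϕ=+80.4°):
Solar declination: sin δ = sin ε · sin L_s = sin 23.44° × sin 180.0° = 0.00000, so δ = +0.000°.
cos h₀ = −tan(+80.4°) tan(+0.000°) = -0.0000, h₀ = 1.5708 rad.
Bracket: h₀ sin ϕ sin δ + cos ϕ cos δ sin h₀ = 1.5708×0.98600×0.00000 + 0.16677×1.00000×1.00000 = 0.000000 + 0.166770 = 0.166770.
Q̄ = (S_0/π) × [bracket] = (1361/π) × 0.166770 = 72.248 W/m².
— Configuration B (ϕ=+28.5°):
cos h₀ = −tan(+28.5°) tan(+0.000°) = -0.0000, h₀ = 1.5708 rad.
Bracket: h₀ sin ϕ sin δ + cos ϕ cos δ sin h₀ = 1.5708×0.47716×0.00000 + 0.87882×1.00000×1.00000 = 0.000000 + 0.878820 = 0.878820.
Q̄ = (S_0/π) × [bracket] = (1361/π) × 0.878820 = 380.72 W/m².
Ratio Q̄_A / Q̄_B = 72.248 / 380.72 = 0.1898.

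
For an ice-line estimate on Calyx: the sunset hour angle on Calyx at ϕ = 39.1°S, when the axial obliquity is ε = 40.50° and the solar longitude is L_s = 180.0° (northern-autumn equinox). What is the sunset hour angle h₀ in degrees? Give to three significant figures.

Solar declination: sin δ = sin ε · sin L_s = sin 40.50° × sin 180.0° = 0.00000, so δ = +0.000°.
cos h₀ = −tan ϕ · tan δ = −tan(-39.1°) × tan(+0.000°) = 0.0000, so h₀ = 1.5708 rad = 90.00°.

h₀ = 90.0°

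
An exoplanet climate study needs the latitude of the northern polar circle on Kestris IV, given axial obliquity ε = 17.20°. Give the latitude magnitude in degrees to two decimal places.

72.80°

The polar circle is the lowest latitude that experiences at least one full rotation of continuous daylight at the northern-summer solstice; it lies at |φ| = 90° − ε = 90° − 17.20° = 72.80°.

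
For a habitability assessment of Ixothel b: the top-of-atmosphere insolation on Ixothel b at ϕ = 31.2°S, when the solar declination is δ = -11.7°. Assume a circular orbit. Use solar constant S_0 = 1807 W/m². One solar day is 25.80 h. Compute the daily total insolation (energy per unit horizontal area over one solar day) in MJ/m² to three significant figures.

cos h₀ = −tan(-31.2°) tan(-11.700°) = -0.1254, h₀ = 1.6965 rad.
Bracket: h₀ sin ϕ sin δ + cos ϕ cos δ sin h₀ = 1.6965×-0.51803×-0.20279 + 0.85536×0.97922×0.99210 = 0.178220 + 0.830969 = 1.009189.
Q̄ = (S_0/π) × [bracket] = (1807/π) × 1.009189 = 580.47 W/m².
Daily total = Q̄ × 25.80 h × 3600 s/h = 580.47 × 25.80 × 3600 / 10⁶ = 53.91 MJ/m².

53.9 MJ/m²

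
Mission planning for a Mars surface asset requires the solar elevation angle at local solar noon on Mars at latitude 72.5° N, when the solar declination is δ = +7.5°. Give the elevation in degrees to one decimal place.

25.0°

At local noon the hour angle is zero, so the zenith angle equals |φ − δ| = |+72.5° − (+7.500°)| = 65.000°.
Elevation = 90° − 65.000° = 25.0°.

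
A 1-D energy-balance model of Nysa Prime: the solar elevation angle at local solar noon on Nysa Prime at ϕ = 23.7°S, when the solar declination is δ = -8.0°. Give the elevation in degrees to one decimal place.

74.3°

At local noon the hour angle is zero, so the zenith angle equals |ϕ − δ| = |-23.7° − (-8.000°)| = 15.700°.
Elevation = 90° − 15.700° = 74.3°.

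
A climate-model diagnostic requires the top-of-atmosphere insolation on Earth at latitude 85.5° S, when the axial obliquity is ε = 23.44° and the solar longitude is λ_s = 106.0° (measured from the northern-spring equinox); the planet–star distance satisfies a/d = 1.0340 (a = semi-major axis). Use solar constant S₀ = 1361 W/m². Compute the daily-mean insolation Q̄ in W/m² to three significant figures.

Q̄ ≈ 0.00 W/m²

Solar declination: sin δ = sin ε · sin λ_s = sin 23.44° × sin 106.0° = 0.38238, so δ = +22.481°.
cos H₀ = −tan(-85.5°) tan(+22.481°) = 5.2582 ≥ 1 ⇒ polar night, H₀ = 0 and Q̄ = 0.
Inverse-square distance factor (a/d)² = 1.0340² = 1.069156.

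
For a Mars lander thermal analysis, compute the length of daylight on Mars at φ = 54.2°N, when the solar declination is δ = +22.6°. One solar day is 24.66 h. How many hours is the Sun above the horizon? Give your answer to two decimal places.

17.16 h

cos H₀ = −tan φ · tan δ = −tan(+54.2°) × tan(+22.600°) = -0.5772, so H₀ = 2.1860 rad = 125.25°.
Daylight = 2H₀/(2π) × 24.66 h = (2.1860/π) × 24.66 = 17.16 h.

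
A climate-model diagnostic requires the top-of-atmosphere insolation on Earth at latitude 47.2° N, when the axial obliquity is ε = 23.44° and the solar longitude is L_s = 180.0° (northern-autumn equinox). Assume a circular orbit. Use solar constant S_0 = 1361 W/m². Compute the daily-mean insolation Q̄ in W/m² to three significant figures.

Solar declination: sin δ = sin ε · sin L_s = sin 23.44° × sin 180.0° = 0.00000, so δ = +0.000°.
cos h₀ = −tan(+47.2°) tan(+0.000°) = -0.0000, h₀ = 1.5708 rad.
Bracket: h₀ sin ϕ sin δ + cos ϕ cos δ sin h₀ = 1.5708×0.73373×0.00000 + 0.67944×1.00000×1.00000 = 0.000000 + 0.679440 = 0.679440.
Q̄ = (S_0/π) × [bracket] = (1361/π) × 0.679440 = 294.3 W/m².

Q̄ ≈ 294 W/m²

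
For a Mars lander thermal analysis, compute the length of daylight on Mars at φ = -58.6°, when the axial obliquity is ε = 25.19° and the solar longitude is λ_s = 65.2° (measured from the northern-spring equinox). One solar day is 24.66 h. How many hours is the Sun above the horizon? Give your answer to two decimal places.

Solar declination: sin δ = sin ε · sin λ_s = sin 25.19° × sin 65.2° = 0.38637, so δ = +22.729°.
cos H₀ = −tan φ · tan δ = −tan(-58.6°) × tan(+22.729°) = 0.6863, so H₀ = 0.8145 rad = 46.66°.
Daylight = 2H₀/(2π) × 24.66 h = (0.8145/π) × 24.66 = 6.39 h.

6.39 h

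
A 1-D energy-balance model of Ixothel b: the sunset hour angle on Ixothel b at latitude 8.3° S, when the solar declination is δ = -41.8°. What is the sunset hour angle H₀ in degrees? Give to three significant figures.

cos H₀ = −tan φ · tan δ = −tan(-8.3°) × tan(-41.800°) = -0.1304, so H₀ = 1.7016 rad = 97.49°.

H₀ = 97.5°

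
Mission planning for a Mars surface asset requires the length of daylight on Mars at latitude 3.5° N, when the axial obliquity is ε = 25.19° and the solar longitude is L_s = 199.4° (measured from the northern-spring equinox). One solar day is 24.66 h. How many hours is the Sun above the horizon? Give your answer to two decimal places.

12.26 h

Solar declination: sin δ = sin ε · sin L_s = sin 25.19° × sin 199.4° = -0.14137, so δ = -8.127°.
cos h₀ = −tan ϕ · tan δ = −tan(+3.5°) × tan(-8.127°) = 0.0087, so h₀ = 1.5621 rad = 89.50°.
Daylight = 2h₀/(2π) × 24.66 h = (1.5621/π) × 24.66 = 12.26 h.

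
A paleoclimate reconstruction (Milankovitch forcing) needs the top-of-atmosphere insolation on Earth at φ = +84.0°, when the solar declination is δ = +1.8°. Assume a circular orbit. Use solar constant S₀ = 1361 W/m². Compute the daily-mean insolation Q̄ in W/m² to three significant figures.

Q̄ ≈ 68.6 W/m²

cos H₀ = −tan(+84.0°) tan(+1.800°) = -0.2990, H₀ = 1.8744 rad.
Bracket: H₀ sin φ sin δ + cos φ cos δ sin H₀ = 1.8744×0.99452×0.03141 + 0.10453×0.99951×0.95425 = 0.058552 + 0.099699 = 0.158251.
Q̄ = (S₀/π) × [bracket] = (1361/π) × 0.158251 = 68.56 W/m².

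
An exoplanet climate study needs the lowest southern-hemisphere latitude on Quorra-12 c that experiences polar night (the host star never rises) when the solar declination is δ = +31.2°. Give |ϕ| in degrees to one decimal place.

Polar night requires cos h₀ = −tan ϕ tan δ ≥ 1, i.e. tan ϕ tan δ ≤ −1.
The boundary is |tan ϕ| · |tan δ| = 1, so |ϕ| = 90° − |δ| = 90° − 31.2° = 58.8° in the southern hemisphere.

|ϕ| = 58.8°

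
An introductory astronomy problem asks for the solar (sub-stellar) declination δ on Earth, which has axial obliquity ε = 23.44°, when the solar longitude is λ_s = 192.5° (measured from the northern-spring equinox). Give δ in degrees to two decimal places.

δ = -4.94°

sin δ = sin ε · sin λ_s = sin 23.44° × sin 192.5° = -0.086097.
δ = arcsin(-0.086097) = -4.94°.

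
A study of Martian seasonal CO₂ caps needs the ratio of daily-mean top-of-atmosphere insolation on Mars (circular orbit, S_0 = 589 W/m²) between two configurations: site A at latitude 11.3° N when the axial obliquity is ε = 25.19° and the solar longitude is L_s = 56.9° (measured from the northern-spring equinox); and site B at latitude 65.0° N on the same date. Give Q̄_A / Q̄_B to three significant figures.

— Configuration A (ϕ=+11.3°):
Solar declination: sin δ = sin ε · sin L_s = sin 25.19° × sin 56.9° = 0.35655, so δ = +20.889°.
cos h₀ = −tan(+11.3°) tan(+20.889°) = -0.0763, h₀ = 1.6471 rad.
Bracket: h₀ sin ϕ sin δ + cos ϕ cos δ sin h₀ = 1.6471×0.19595×0.35655 + 0.98061×0.93428×0.99709 = 0.115076 + 0.913498 = 1.028574.
Q̄ = (S_0/π) × [bracket] = (589/π) × 1.028574 = 192.84 W/m².
— Configuration B (ϕ=+65.0°):
cos h₀ = −tan(+65.0°) tan(+20.889°) = -0.8184, h₀ = 2.5294 rad.
Bracket: h₀ sin ϕ sin δ + cos ϕ cos δ sin h₀ = 2.5294×0.90631×0.35655 + 0.42262×0.93428×0.57463 = 0.817363 + 0.226890 = 1.044253.
Q̄ = (S_0/π) × [bracket] = (589/π) × 1.044253 = 195.78 W/m².
Ratio Q̄_A / Q̄_B = 192.84 / 195.78 = 0.9850.

Q̄_A / Q̄_B ≈ 0.985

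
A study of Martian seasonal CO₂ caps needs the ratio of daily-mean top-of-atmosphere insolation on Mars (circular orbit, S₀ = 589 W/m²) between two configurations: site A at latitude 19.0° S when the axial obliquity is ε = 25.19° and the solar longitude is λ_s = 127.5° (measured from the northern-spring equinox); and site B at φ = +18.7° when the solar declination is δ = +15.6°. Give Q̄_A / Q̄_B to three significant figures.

— Configuration A (φ=-19.0°):
Solar declination: sin δ = sin ε · sin λ_s = sin 25.19° × sin 127.5° = 0.33767, so δ = +19.735°.
cos H₀ = −tan(-19.0°) tan(+19.735°) = 0.1235, H₀ = 1.4470 rad.
Bracket: H₀ sin φ sin δ + cos φ cos δ sin H₀ = 1.4470×-0.32557×0.33767 + 0.94552×0.94127×0.99234 = -0.159076 + 0.883172 = 0.724096.
Q̄ = (S₀/π) × [bracket] = (589/π) × 0.724096 = 135.76 W/m².
— Configuration B (φ=+18.7°):
cos H₀ = −tan(+18.7°) tan(+15.600°) = -0.0945, H₀ = 1.6654 rad.
Bracket: H₀ sin φ sin δ + cos φ cos δ sin H₀ = 1.6654×0.32061×0.26892 + 0.94721×0.96316×0.99552 = 0.143588 + 0.908228 = 1.051816.
Q̄ = (S₀/π) × [bracket] = (589/π) × 1.051816 = 197.20 W/m².
Ratio Q̄_A / Q̄_B = 135.76 / 197.20 = 0.6884.

Q̄_A / Q̄_B ≈ 0.688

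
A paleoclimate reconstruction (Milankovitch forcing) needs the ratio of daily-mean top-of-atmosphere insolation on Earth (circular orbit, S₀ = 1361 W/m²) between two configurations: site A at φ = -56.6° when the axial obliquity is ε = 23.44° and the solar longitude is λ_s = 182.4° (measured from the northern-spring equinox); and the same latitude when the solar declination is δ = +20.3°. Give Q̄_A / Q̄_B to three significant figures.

— Configuration A (φ=-56.6°):
Solar declination: sin δ = sin ε · sin λ_s = sin 23.44° × sin 182.4° = -0.01666, so δ = -0.954°.
cos H₀ = −tan(-56.6°) tan(-0.954°) = -0.0253, H₀ = 1.5961 rad.
Bracket: H₀ sin φ sin δ + cos φ cos δ sin H₀ = 1.5961×-0.83485×-0.01666 + 0.55048×0.99986×0.99968 = 0.022200 + 0.550227 = 0.572427.
Q̄ = (S₀/π) × [bracket] = (1361/π) × 0.572427 = 247.99 W/m².
— Configuration B (φ=-56.6°):
cos H₀ = −tan(-56.6°) tan(+20.300°) = 0.5610, H₀ = 0.9752 rad.
Bracket: H₀ sin φ sin δ + cos φ cos δ sin H₀ = 0.9752×-0.83485×0.34694 + 0.55048×0.93789×0.82782 = -0.282460 + 0.427395 = 0.144935.
Q̄ = (S₀/π) × [bracket] = (1361/π) × 0.144935 = 62.789 W/m².
Ratio Q̄_A / Q̄_B = 247.99 / 62.789 = 3.950.

Q̄_A / Q̄_B ≈ 3.95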